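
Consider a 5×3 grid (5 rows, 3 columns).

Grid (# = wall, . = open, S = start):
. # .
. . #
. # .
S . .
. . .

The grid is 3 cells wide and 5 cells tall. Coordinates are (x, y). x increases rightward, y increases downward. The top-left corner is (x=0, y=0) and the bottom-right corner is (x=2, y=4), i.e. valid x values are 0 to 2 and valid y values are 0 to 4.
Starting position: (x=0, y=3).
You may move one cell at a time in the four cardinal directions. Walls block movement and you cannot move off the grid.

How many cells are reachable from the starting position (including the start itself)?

BFS flood-fill from (x=0, y=3):
  Distance 0: (x=0, y=3)
  Distance 1: (x=0, y=2), (x=1, y=3), (x=0, y=4)
  Distance 2: (x=0, y=1), (x=2, y=3), (x=1, y=4)
  Distance 3: (x=0, y=0), (x=1, y=1), (x=2, y=2), (x=2, y=4)
Total reachable: 11 (grid has 12 open cells total)

Answer: Reachable cells: 11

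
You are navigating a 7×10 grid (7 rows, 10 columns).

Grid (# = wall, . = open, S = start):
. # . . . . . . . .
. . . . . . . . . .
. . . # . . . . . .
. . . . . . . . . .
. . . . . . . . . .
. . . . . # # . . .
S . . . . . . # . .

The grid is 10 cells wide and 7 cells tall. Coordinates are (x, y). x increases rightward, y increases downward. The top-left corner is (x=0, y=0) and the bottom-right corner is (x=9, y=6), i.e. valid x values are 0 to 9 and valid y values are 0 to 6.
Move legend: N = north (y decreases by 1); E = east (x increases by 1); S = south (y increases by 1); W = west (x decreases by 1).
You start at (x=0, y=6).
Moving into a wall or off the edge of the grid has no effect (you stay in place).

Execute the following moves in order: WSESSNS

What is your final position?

Start: (x=0, y=6)
  W (west): blocked, stay at (x=0, y=6)
  S (south): blocked, stay at (x=0, y=6)
  E (east): (x=0, y=6) -> (x=1, y=6)
  S (south): blocked, stay at (x=1, y=6)
  S (south): blocked, stay at (x=1, y=6)
  N (north): (x=1, y=6) -> (x=1, y=5)
  S (south): (x=1, y=5) -> (x=1, y=6)
Final: (x=1, y=6)

Answer: Final position: (x=1, y=6)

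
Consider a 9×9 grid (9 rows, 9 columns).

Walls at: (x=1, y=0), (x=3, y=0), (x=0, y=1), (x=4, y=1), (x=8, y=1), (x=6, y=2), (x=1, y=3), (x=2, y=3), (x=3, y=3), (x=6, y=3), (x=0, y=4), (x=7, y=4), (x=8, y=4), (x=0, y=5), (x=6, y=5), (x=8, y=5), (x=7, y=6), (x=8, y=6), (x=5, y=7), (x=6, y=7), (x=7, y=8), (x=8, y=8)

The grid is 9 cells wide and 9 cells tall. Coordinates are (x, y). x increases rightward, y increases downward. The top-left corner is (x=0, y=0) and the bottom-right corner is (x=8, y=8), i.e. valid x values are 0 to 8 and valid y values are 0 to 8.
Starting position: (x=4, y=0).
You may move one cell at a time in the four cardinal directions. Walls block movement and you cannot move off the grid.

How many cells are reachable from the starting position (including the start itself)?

Answer: Reachable cells: 55

Derivation:
BFS flood-fill from (x=4, y=0):
  Distance 0: (x=4, y=0)
  Distance 1: (x=5, y=0)
  Distance 2: (x=6, y=0), (x=5, y=1)
  Distance 3: (x=7, y=0), (x=6, y=1), (x=5, y=2)
  Distance 4: (x=8, y=0), (x=7, y=1), (x=4, y=2), (x=5, y=3)
  Distance 5: (x=3, y=2), (x=7, y=2), (x=4, y=3), (x=5, y=4)
  Distance 6: (x=3, y=1), (x=2, y=2), (x=8, y=2), (x=7, y=3), (x=4, y=4), (x=6, y=4), (x=5, y=5)
  Distance 7: (x=2, y=1), (x=1, y=2), (x=8, y=3), (x=3, y=4), (x=4, y=5), (x=5, y=6)
  Distance 8: (x=2, y=0), (x=1, y=1), (x=0, y=2), (x=2, y=4), (x=3, y=5), (x=4, y=6), (x=6, y=6)
  Distance 9: (x=0, y=3), (x=1, y=4), (x=2, y=5), (x=3, y=6), (x=4, y=7)
  Distance 10: (x=1, y=5), (x=2, y=6), (x=3, y=7), (x=4, y=8)
  Distance 11: (x=1, y=6), (x=2, y=7), (x=3, y=8), (x=5, y=8)
  Distance 12: (x=0, y=6), (x=1, y=7), (x=2, y=8), (x=6, y=8)
  Distance 13: (x=0, y=7), (x=1, y=8)
  Distance 14: (x=0, y=8)
Total reachable: 55 (grid has 59 open cells total)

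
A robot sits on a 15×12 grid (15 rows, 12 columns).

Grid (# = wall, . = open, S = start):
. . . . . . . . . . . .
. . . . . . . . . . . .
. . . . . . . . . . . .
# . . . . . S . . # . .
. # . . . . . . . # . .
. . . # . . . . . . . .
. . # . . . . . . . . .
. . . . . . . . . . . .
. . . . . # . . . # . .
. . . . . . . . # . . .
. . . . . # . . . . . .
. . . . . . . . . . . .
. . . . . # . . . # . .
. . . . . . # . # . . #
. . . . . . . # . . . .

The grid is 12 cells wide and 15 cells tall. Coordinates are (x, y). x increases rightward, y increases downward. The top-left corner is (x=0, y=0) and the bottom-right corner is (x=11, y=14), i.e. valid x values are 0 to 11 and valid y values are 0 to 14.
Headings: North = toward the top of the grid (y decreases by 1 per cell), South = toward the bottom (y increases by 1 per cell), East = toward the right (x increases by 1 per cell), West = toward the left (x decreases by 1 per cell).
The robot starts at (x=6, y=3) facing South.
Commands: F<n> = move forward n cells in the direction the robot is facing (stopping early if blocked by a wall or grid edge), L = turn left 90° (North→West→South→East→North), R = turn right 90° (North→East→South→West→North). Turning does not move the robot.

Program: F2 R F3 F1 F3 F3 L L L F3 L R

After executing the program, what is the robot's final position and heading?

Start: (x=6, y=3), facing South
  F2: move forward 2, now at (x=6, y=5)
  R: turn right, now facing West
  F3: move forward 2/3 (blocked), now at (x=4, y=5)
  F1: move forward 0/1 (blocked), now at (x=4, y=5)
  F3: move forward 0/3 (blocked), now at (x=4, y=5)
  F3: move forward 0/3 (blocked), now at (x=4, y=5)
  L: turn left, now facing South
  L: turn left, now facing East
  L: turn left, now facing North
  F3: move forward 3, now at (x=4, y=2)
  L: turn left, now facing West
  R: turn right, now facing North
Final: (x=4, y=2), facing North

Answer: Final position: (x=4, y=2), facing North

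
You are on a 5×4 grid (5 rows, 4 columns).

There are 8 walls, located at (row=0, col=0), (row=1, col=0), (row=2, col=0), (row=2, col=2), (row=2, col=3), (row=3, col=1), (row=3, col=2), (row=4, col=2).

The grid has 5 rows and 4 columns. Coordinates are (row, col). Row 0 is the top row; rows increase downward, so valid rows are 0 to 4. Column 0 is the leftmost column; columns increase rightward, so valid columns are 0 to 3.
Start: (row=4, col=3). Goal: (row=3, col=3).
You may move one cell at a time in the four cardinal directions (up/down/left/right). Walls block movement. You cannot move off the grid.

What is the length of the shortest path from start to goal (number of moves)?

Answer: Shortest path length: 1

Derivation:
BFS from (row=4, col=3) until reaching (row=3, col=3):
  Distance 0: (row=4, col=3)
  Distance 1: (row=3, col=3)  <- goal reached here
One shortest path (1 moves): (row=4, col=3) -> (row=3, col=3)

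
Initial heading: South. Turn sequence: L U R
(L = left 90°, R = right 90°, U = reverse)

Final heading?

Start: South
  L (left (90° counter-clockwise)) -> East
  U (U-turn (180°)) -> West
  R (right (90° clockwise)) -> North
Final: North

Answer: Final heading: North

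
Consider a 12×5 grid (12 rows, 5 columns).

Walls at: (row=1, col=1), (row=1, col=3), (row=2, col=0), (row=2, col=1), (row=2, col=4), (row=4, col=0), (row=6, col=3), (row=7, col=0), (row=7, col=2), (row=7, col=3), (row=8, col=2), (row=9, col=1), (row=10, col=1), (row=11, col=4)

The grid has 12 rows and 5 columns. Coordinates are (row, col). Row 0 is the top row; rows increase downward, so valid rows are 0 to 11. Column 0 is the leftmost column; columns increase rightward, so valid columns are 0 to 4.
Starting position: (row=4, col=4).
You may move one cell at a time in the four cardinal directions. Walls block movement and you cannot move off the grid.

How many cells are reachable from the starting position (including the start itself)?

BFS flood-fill from (row=4, col=4):
  Distance 0: (row=4, col=4)
  Distance 1: (row=3, col=4), (row=4, col=3), (row=5, col=4)
  Distance 2: (row=3, col=3), (row=4, col=2), (row=5, col=3), (row=6, col=4)
  Distance 3: (row=2, col=3), (row=3, col=2), (row=4, col=1), (row=5, col=2), (row=7, col=4)
  Distance 4: (row=2, col=2), (row=3, col=1), (row=5, col=1), (row=6, col=2), (row=8, col=4)
  Distance 5: (row=1, col=2), (row=3, col=0), (row=5, col=0), (row=6, col=1), (row=8, col=3), (row=9, col=4)
  Distance 6: (row=0, col=2), (row=6, col=0), (row=7, col=1), (row=9, col=3), (row=10, col=4)
  Distance 7: (row=0, col=1), (row=0, col=3), (row=8, col=1), (row=9, col=2), (row=10, col=3)
  Distance 8: (row=0, col=0), (row=0, col=4), (row=8, col=0), (row=10, col=2), (row=11, col=3)
  Distance 9: (row=1, col=0), (row=1, col=4), (row=9, col=0), (row=11, col=2)
  Distance 10: (row=10, col=0), (row=11, col=1)
  Distance 11: (row=11, col=0)
Total reachable: 46 (grid has 46 open cells total)

Answer: Reachable cells: 46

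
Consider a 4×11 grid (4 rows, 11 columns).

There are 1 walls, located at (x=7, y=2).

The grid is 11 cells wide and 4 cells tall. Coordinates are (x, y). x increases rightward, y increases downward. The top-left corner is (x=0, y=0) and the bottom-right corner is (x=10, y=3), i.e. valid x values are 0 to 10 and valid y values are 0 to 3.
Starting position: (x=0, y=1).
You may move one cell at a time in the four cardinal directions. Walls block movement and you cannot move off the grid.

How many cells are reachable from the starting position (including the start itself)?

BFS flood-fill from (x=0, y=1):
  Distance 0: (x=0, y=1)
  Distance 1: (x=0, y=0), (x=1, y=1), (x=0, y=2)
  Distance 2: (x=1, y=0), (x=2, y=1), (x=1, y=2), (x=0, y=3)
  Distance 3: (x=2, y=0), (x=3, y=1), (x=2, y=2), (x=1, y=3)
  Distance 4: (x=3, y=0), (x=4, y=1), (x=3, y=2), (x=2, y=3)
  Distance 5: (x=4, y=0), (x=5, y=1), (x=4, y=2), (x=3, y=3)
  Distance 6: (x=5, y=0), (x=6, y=1), (x=5, y=2), (x=4, y=3)
  Distance 7: (x=6, y=0), (x=7, y=1), (x=6, y=2), (x=5, y=3)
  Distance 8: (x=7, y=0), (x=8, y=1), (x=6, y=3)
  Distance 9: (x=8, y=0), (x=9, y=1), (x=8, y=2), (x=7, y=3)
  Distance 10: (x=9, y=0), (x=10, y=1), (x=9, y=2), (x=8, y=3)
  Distance 11: (x=10, y=0), (x=10, y=2), (x=9, y=3)
  Distance 12: (x=10, y=3)
Total reachable: 43 (grid has 43 open cells total)

Answer: Reachable cells: 43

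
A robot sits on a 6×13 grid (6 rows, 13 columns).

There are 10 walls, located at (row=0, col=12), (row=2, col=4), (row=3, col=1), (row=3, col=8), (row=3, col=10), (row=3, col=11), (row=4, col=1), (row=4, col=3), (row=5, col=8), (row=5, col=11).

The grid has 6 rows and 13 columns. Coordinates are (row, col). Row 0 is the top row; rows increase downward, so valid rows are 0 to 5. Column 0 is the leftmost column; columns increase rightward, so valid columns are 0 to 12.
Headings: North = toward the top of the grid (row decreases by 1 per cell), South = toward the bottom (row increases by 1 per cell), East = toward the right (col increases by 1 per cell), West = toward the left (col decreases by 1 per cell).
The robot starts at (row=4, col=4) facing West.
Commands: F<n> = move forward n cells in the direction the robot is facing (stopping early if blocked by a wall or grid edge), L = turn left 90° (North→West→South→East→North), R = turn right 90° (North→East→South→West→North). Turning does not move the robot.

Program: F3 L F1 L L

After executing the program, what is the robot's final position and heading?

Answer: Final position: (row=5, col=4), facing North

Derivation:
Start: (row=4, col=4), facing West
  F3: move forward 0/3 (blocked), now at (row=4, col=4)
  L: turn left, now facing South
  F1: move forward 1, now at (row=5, col=4)
  L: turn left, now facing East
  L: turn left, now facing North
Final: (row=5, col=4), facing North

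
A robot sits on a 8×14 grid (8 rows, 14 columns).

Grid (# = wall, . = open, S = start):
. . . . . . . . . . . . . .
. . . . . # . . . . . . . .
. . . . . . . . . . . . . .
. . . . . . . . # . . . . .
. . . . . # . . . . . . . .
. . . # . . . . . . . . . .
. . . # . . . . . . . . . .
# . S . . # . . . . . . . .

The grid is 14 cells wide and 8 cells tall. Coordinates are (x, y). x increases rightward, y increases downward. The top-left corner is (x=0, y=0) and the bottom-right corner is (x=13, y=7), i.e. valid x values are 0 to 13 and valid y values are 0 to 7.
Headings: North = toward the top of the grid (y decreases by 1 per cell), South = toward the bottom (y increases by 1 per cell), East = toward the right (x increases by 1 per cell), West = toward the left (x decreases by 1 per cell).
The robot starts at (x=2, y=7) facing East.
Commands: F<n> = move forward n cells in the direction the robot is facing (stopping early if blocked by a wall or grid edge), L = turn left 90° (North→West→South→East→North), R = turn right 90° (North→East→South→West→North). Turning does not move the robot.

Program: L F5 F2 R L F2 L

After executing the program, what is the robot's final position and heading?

Start: (x=2, y=7), facing East
  L: turn left, now facing North
  F5: move forward 5, now at (x=2, y=2)
  F2: move forward 2, now at (x=2, y=0)
  R: turn right, now facing East
  L: turn left, now facing North
  F2: move forward 0/2 (blocked), now at (x=2, y=0)
  L: turn left, now facing West
Final: (x=2, y=0), facing West

Answer: Final position: (x=2, y=0), facing West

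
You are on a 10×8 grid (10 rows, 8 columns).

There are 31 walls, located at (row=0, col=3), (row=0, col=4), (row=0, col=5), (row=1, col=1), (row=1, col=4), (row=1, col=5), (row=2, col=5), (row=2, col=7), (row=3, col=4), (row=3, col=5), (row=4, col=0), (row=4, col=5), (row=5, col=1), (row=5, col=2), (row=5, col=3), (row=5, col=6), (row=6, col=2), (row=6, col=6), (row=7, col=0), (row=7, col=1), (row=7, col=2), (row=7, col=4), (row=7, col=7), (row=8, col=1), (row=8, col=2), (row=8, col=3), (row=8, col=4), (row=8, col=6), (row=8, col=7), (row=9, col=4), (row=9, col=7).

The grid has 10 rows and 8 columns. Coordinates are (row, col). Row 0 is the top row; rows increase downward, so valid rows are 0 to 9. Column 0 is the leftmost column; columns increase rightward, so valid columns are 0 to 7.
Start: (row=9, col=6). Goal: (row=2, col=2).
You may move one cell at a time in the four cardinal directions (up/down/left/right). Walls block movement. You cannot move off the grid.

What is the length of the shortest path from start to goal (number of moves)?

Answer: Shortest path length: 11

Derivation:
BFS from (row=9, col=6) until reaching (row=2, col=2):
  Distance 0: (row=9, col=6)
  Distance 1: (row=9, col=5)
  Distance 2: (row=8, col=5)
  Distance 3: (row=7, col=5)
  Distance 4: (row=6, col=5), (row=7, col=6)
  Distance 5: (row=5, col=5), (row=6, col=4)
  Distance 6: (row=5, col=4), (row=6, col=3)
  Distance 7: (row=4, col=4), (row=7, col=3)
  Distance 8: (row=4, col=3)
  Distance 9: (row=3, col=3), (row=4, col=2)
  Distance 10: (row=2, col=3), (row=3, col=2), (row=4, col=1)
  Distance 11: (row=1, col=3), (row=2, col=2), (row=2, col=4), (row=3, col=1)  <- goal reached here
One shortest path (11 moves): (row=9, col=6) -> (row=9, col=5) -> (row=8, col=5) -> (row=7, col=5) -> (row=6, col=5) -> (row=6, col=4) -> (row=5, col=4) -> (row=4, col=4) -> (row=4, col=3) -> (row=4, col=2) -> (row=3, col=2) -> (row=2, col=2)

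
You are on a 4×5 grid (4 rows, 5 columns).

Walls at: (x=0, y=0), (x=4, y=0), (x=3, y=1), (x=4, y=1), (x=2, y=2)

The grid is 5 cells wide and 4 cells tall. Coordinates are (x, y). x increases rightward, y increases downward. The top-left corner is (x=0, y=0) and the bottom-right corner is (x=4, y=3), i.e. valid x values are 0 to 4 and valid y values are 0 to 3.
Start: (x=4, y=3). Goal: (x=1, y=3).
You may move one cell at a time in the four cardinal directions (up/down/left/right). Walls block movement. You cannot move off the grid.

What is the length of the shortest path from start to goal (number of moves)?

BFS from (x=4, y=3) until reaching (x=1, y=3):
  Distance 0: (x=4, y=3)
  Distance 1: (x=4, y=2), (x=3, y=3)
  Distance 2: (x=3, y=2), (x=2, y=3)
  Distance 3: (x=1, y=3)  <- goal reached here
One shortest path (3 moves): (x=4, y=3) -> (x=3, y=3) -> (x=2, y=3) -> (x=1, y=3)

Answer: Shortest path length: 3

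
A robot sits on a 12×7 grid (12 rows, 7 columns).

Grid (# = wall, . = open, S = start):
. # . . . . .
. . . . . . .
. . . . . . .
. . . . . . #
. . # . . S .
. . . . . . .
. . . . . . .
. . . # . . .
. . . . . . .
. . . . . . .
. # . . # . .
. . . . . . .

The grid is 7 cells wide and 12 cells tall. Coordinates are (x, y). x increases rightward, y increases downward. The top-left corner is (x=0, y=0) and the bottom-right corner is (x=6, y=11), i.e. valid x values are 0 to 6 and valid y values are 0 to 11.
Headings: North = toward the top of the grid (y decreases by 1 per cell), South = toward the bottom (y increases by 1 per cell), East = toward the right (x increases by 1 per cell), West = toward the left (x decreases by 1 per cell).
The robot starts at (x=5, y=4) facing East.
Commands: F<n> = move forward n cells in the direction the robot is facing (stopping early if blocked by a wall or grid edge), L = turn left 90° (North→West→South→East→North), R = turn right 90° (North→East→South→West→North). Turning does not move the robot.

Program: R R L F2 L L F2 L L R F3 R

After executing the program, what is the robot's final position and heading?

Answer: Final position: (x=3, y=4), facing North

Derivation:
Start: (x=5, y=4), facing East
  R: turn right, now facing South
  R: turn right, now facing West
  L: turn left, now facing South
  F2: move forward 2, now at (x=5, y=6)
  L: turn left, now facing East
  L: turn left, now facing North
  F2: move forward 2, now at (x=5, y=4)
  L: turn left, now facing West
  L: turn left, now facing South
  R: turn right, now facing West
  F3: move forward 2/3 (blocked), now at (x=3, y=4)
  R: turn right, now facing North
Final: (x=3, y=4), facing North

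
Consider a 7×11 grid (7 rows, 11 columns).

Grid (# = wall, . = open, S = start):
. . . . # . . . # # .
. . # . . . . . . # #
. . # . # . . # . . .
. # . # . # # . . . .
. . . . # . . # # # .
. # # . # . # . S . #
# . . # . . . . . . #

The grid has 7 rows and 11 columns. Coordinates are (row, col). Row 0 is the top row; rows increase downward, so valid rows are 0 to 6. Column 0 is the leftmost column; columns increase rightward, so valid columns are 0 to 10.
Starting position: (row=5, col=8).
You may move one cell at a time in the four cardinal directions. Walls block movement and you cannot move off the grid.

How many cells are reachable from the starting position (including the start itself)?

Answer: Reachable cells: 12

Derivation:
BFS flood-fill from (row=5, col=8):
  Distance 0: (row=5, col=8)
  Distance 1: (row=5, col=7), (row=5, col=9), (row=6, col=8)
  Distance 2: (row=6, col=7), (row=6, col=9)
  Distance 3: (row=6, col=6)
  Distance 4: (row=6, col=5)
  Distance 5: (row=5, col=5), (row=6, col=4)
  Distance 6: (row=4, col=5)
  Distance 7: (row=4, col=6)
Total reachable: 12 (grid has 52 open cells total)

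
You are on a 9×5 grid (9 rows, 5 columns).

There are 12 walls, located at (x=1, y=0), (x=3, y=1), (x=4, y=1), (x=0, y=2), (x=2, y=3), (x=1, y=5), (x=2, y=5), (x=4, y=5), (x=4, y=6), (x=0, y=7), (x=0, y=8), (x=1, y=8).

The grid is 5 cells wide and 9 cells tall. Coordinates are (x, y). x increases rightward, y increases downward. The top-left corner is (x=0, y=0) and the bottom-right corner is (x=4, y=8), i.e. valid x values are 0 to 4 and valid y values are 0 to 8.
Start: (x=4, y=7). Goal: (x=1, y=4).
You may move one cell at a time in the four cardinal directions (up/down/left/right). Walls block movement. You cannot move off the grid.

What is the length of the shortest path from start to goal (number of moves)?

BFS from (x=4, y=7) until reaching (x=1, y=4):
  Distance 0: (x=4, y=7)
  Distance 1: (x=3, y=7), (x=4, y=8)
  Distance 2: (x=3, y=6), (x=2, y=7), (x=3, y=8)
  Distance 3: (x=3, y=5), (x=2, y=6), (x=1, y=7), (x=2, y=8)
  Distance 4: (x=3, y=4), (x=1, y=6)
  Distance 5: (x=3, y=3), (x=2, y=4), (x=4, y=4), (x=0, y=6)
  Distance 6: (x=3, y=2), (x=4, y=3), (x=1, y=4), (x=0, y=5)  <- goal reached here
One shortest path (6 moves): (x=4, y=7) -> (x=3, y=7) -> (x=3, y=6) -> (x=3, y=5) -> (x=3, y=4) -> (x=2, y=4) -> (x=1, y=4)

Answer: Shortest path length: 6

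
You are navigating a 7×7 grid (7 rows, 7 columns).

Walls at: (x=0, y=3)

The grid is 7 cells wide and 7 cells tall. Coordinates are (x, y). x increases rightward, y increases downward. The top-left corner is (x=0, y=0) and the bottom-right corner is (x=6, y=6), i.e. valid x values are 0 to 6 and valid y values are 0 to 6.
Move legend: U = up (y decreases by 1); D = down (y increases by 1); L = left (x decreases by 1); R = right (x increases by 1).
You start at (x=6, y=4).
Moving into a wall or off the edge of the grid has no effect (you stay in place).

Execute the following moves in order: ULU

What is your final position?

Answer: Final position: (x=5, y=2)

Derivation:
Start: (x=6, y=4)
  U (up): (x=6, y=4) -> (x=6, y=3)
  L (left): (x=6, y=3) -> (x=5, y=3)
  U (up): (x=5, y=3) -> (x=5, y=2)
Final: (x=5, y=2)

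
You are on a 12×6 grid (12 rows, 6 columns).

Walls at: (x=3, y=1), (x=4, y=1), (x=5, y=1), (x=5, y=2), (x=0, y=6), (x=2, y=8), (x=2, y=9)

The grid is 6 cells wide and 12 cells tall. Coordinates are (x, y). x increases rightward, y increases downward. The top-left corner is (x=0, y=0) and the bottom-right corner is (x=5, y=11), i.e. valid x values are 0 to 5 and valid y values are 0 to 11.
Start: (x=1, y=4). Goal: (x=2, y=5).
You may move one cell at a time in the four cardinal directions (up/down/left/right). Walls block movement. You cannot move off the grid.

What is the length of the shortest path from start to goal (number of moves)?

BFS from (x=1, y=4) until reaching (x=2, y=5):
  Distance 0: (x=1, y=4)
  Distance 1: (x=1, y=3), (x=0, y=4), (x=2, y=4), (x=1, y=5)
  Distance 2: (x=1, y=2), (x=0, y=3), (x=2, y=3), (x=3, y=4), (x=0, y=5), (x=2, y=5), (x=1, y=6)  <- goal reached here
One shortest path (2 moves): (x=1, y=4) -> (x=2, y=4) -> (x=2, y=5)

Answer: Shortest path length: 2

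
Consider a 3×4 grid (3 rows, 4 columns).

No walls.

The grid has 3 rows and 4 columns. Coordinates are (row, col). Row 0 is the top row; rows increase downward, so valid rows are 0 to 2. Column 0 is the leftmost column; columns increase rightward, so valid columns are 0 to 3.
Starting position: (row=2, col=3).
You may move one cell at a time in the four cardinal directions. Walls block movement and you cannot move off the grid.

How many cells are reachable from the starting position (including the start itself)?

BFS flood-fill from (row=2, col=3):
  Distance 0: (row=2, col=3)
  Distance 1: (row=1, col=3), (row=2, col=2)
  Distance 2: (row=0, col=3), (row=1, col=2), (row=2, col=1)
  Distance 3: (row=0, col=2), (row=1, col=1), (row=2, col=0)
  Distance 4: (row=0, col=1), (row=1, col=0)
  Distance 5: (row=0, col=0)
Total reachable: 12 (grid has 12 open cells total)

Answer: Reachable cells: 12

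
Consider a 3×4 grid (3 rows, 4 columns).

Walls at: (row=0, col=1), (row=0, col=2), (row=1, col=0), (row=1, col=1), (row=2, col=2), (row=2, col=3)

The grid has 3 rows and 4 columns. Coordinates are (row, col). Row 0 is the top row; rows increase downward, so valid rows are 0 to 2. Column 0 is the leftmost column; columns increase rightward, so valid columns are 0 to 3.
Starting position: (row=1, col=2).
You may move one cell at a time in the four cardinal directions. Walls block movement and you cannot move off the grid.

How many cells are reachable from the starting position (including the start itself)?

BFS flood-fill from (row=1, col=2):
  Distance 0: (row=1, col=2)
  Distance 1: (row=1, col=3)
  Distance 2: (row=0, col=3)
Total reachable: 3 (grid has 6 open cells total)

Answer: Reachable cells: 3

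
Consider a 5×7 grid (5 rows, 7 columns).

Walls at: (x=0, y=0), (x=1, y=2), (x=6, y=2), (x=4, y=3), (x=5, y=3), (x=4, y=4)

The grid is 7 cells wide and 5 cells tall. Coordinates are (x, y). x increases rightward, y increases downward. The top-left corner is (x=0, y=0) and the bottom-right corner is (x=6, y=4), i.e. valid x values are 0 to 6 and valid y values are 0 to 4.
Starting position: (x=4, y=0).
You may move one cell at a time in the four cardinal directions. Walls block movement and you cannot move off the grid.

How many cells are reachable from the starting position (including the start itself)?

BFS flood-fill from (x=4, y=0):
  Distance 0: (x=4, y=0)
  Distance 1: (x=3, y=0), (x=5, y=0), (x=4, y=1)
  Distance 2: (x=2, y=0), (x=6, y=0), (x=3, y=1), (x=5, y=1), (x=4, y=2)
  Distance 3: (x=1, y=0), (x=2, y=1), (x=6, y=1), (x=3, y=2), (x=5, y=2)
  Distance 4: (x=1, y=1), (x=2, y=2), (x=3, y=3)
  Distance 5: (x=0, y=1), (x=2, y=3), (x=3, y=4)
  Distance 6: (x=0, y=2), (x=1, y=3), (x=2, y=4)
  Distance 7: (x=0, y=3), (x=1, y=4)
  Distance 8: (x=0, y=4)
Total reachable: 26 (grid has 29 open cells total)

Answer: Reachable cells: 26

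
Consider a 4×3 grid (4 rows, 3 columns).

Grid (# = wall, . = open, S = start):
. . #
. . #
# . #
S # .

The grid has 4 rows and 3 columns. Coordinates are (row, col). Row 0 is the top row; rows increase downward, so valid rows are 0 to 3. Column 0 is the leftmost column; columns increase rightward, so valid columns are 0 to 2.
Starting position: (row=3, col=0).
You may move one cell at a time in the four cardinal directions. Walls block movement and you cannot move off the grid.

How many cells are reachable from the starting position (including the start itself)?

BFS flood-fill from (row=3, col=0):
  Distance 0: (row=3, col=0)
Total reachable: 1 (grid has 7 open cells total)

Answer: Reachable cells: 1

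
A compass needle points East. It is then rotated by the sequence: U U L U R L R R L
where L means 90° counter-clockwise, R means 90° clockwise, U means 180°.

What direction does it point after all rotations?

Start: East
  U (U-turn (180°)) -> West
  U (U-turn (180°)) -> East
  L (left (90° counter-clockwise)) -> North
  U (U-turn (180°)) -> South
  R (right (90° clockwise)) -> West
  L (left (90° counter-clockwise)) -> South
  R (right (90° clockwise)) -> West
  R (right (90° clockwise)) -> North
  L (left (90° counter-clockwise)) -> West
Final: West

Answer: Final heading: West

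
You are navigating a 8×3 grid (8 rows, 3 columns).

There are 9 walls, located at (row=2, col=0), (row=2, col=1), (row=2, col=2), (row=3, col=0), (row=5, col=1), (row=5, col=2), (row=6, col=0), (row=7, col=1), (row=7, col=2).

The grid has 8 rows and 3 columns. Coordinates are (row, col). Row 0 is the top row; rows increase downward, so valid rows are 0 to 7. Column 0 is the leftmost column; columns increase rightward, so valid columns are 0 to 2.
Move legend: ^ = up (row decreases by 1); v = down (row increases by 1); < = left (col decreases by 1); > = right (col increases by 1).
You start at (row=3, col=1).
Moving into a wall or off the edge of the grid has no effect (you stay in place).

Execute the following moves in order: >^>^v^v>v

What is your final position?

Answer: Final position: (row=4, col=2)

Derivation:
Start: (row=3, col=1)
  > (right): (row=3, col=1) -> (row=3, col=2)
  ^ (up): blocked, stay at (row=3, col=2)
  > (right): blocked, stay at (row=3, col=2)
  ^ (up): blocked, stay at (row=3, col=2)
  v (down): (row=3, col=2) -> (row=4, col=2)
  ^ (up): (row=4, col=2) -> (row=3, col=2)
  v (down): (row=3, col=2) -> (row=4, col=2)
  > (right): blocked, stay at (row=4, col=2)
  v (down): blocked, stay at (row=4, col=2)
Final: (row=4, col=2)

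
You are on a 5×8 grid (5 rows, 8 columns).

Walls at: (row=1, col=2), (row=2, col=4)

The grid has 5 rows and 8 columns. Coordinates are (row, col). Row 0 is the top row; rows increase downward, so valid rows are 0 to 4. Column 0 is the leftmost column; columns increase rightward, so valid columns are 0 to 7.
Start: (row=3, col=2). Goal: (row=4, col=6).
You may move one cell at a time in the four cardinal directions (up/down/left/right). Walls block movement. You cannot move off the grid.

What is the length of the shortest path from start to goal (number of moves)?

Answer: Shortest path length: 5

Derivation:
BFS from (row=3, col=2) until reaching (row=4, col=6):
  Distance 0: (row=3, col=2)
  Distance 1: (row=2, col=2), (row=3, col=1), (row=3, col=3), (row=4, col=2)
  Distance 2: (row=2, col=1), (row=2, col=3), (row=3, col=0), (row=3, col=4), (row=4, col=1), (row=4, col=3)
  Distance 3: (row=1, col=1), (row=1, col=3), (row=2, col=0), (row=3, col=5), (row=4, col=0), (row=4, col=4)
  Distance 4: (row=0, col=1), (row=0, col=3), (row=1, col=0), (row=1, col=4), (row=2, col=5), (row=3, col=6), (row=4, col=5)
  Distance 5: (row=0, col=0), (row=0, col=2), (row=0, col=4), (row=1, col=5), (row=2, col=6), (row=3, col=7), (row=4, col=6)  <- goal reached here
One shortest path (5 moves): (row=3, col=2) -> (row=3, col=3) -> (row=3, col=4) -> (row=3, col=5) -> (row=3, col=6) -> (row=4, col=6)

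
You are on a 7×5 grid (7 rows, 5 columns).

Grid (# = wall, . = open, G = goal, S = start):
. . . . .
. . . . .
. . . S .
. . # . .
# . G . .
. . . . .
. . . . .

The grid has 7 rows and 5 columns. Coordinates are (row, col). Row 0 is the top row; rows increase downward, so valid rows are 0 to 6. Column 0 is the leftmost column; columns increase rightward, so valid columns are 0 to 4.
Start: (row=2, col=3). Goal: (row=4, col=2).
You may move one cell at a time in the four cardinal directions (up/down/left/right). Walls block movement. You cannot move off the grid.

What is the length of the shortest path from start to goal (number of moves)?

Answer: Shortest path length: 3

Derivation:
BFS from (row=2, col=3) until reaching (row=4, col=2):
  Distance 0: (row=2, col=3)
  Distance 1: (row=1, col=3), (row=2, col=2), (row=2, col=4), (row=3, col=3)
  Distance 2: (row=0, col=3), (row=1, col=2), (row=1, col=4), (row=2, col=1), (row=3, col=4), (row=4, col=3)
  Distance 3: (row=0, col=2), (row=0, col=4), (row=1, col=1), (row=2, col=0), (row=3, col=1), (row=4, col=2), (row=4, col=4), (row=5, col=3)  <- goal reached here
One shortest path (3 moves): (row=2, col=3) -> (row=3, col=3) -> (row=4, col=3) -> (row=4, col=2)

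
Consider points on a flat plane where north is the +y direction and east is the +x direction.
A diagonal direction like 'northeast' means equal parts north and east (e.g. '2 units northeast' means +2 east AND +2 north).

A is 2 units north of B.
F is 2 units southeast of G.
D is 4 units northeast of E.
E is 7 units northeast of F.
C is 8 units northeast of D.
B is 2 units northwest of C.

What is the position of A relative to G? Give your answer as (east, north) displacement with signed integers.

Answer: A is at (east=19, north=21) relative to G.

Derivation:
Place G at the origin (east=0, north=0).
  F is 2 units southeast of G: delta (east=+2, north=-2); F at (east=2, north=-2).
  E is 7 units northeast of F: delta (east=+7, north=+7); E at (east=9, north=5).
  D is 4 units northeast of E: delta (east=+4, north=+4); D at (east=13, north=9).
  C is 8 units northeast of D: delta (east=+8, north=+8); C at (east=21, north=17).
  B is 2 units northwest of C: delta (east=-2, north=+2); B at (east=19, north=19).
  A is 2 units north of B: delta (east=+0, north=+2); A at (east=19, north=21).
Therefore A relative to G: (east=19, north=21).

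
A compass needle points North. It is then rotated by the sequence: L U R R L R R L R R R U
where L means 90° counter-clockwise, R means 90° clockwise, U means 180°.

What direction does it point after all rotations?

Start: North
  L (left (90° counter-clockwise)) -> West
  U (U-turn (180°)) -> East
  R (right (90° clockwise)) -> South
  R (right (90° clockwise)) -> West
  L (left (90° counter-clockwise)) -> South
  R (right (90° clockwise)) -> West
  R (right (90° clockwise)) -> North
  L (left (90° counter-clockwise)) -> West
  R (right (90° clockwise)) -> North
  R (right (90° clockwise)) -> East
  R (right (90° clockwise)) -> South
  U (U-turn (180°)) -> North
Final: North

Answer: Final heading: North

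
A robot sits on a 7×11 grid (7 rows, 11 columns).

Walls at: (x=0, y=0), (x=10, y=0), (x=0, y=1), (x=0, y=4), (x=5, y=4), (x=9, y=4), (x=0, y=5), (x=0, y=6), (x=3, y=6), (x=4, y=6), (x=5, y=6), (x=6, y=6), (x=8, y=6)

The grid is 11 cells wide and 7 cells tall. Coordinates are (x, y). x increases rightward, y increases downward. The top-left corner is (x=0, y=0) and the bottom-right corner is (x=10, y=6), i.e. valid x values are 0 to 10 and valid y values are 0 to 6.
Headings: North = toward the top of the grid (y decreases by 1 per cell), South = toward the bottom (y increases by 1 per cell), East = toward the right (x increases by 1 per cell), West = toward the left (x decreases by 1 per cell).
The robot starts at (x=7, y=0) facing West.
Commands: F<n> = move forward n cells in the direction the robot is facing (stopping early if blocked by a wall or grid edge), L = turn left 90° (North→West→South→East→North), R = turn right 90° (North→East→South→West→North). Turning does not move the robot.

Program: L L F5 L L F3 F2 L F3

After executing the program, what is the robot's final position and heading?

Answer: Final position: (x=4, y=3), facing South

Derivation:
Start: (x=7, y=0), facing West
  L: turn left, now facing South
  L: turn left, now facing East
  F5: move forward 2/5 (blocked), now at (x=9, y=0)
  L: turn left, now facing North
  L: turn left, now facing West
  F3: move forward 3, now at (x=6, y=0)
  F2: move forward 2, now at (x=4, y=0)
  L: turn left, now facing South
  F3: move forward 3, now at (x=4, y=3)
Final: (x=4, y=3), facing South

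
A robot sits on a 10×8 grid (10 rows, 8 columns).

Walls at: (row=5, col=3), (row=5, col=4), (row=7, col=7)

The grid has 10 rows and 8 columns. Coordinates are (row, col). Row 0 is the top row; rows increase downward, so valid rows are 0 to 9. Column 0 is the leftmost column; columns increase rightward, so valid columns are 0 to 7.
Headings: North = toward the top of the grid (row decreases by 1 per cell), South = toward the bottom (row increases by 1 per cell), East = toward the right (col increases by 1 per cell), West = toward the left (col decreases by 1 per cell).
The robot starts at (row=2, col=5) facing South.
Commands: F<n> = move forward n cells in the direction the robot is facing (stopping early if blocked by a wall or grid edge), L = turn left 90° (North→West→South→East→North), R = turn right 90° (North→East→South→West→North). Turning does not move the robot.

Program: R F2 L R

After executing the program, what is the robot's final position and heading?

Answer: Final position: (row=2, col=3), facing West

Derivation:
Start: (row=2, col=5), facing South
  R: turn right, now facing West
  F2: move forward 2, now at (row=2, col=3)
  L: turn left, now facing South
  R: turn right, now facing West
Final: (row=2, col=3), facing West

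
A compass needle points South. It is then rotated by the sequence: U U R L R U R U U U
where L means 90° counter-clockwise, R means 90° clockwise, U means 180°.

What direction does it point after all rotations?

Start: South
  U (U-turn (180°)) -> North
  U (U-turn (180°)) -> South
  R (right (90° clockwise)) -> West
  L (left (90° counter-clockwise)) -> South
  R (right (90° clockwise)) -> West
  U (U-turn (180°)) -> East
  R (right (90° clockwise)) -> South
  U (U-turn (180°)) -> North
  U (U-turn (180°)) -> South
  U (U-turn (180°)) -> North
Final: North

Answer: Final heading: North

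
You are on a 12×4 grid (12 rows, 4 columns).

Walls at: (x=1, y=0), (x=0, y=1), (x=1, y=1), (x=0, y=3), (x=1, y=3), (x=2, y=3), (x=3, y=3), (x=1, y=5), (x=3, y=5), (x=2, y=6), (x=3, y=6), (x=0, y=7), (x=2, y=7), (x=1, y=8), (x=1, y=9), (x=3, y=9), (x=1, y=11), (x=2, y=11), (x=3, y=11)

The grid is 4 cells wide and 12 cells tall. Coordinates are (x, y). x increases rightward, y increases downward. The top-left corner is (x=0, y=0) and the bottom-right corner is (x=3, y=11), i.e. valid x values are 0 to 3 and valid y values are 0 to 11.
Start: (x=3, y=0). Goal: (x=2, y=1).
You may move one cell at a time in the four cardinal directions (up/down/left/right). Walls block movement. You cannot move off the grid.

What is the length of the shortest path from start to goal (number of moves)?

Answer: Shortest path length: 2

Derivation:
BFS from (x=3, y=0) until reaching (x=2, y=1):
  Distance 0: (x=3, y=0)
  Distance 1: (x=2, y=0), (x=3, y=1)
  Distance 2: (x=2, y=1), (x=3, y=2)  <- goal reached here
One shortest path (2 moves): (x=3, y=0) -> (x=2, y=0) -> (x=2, y=1)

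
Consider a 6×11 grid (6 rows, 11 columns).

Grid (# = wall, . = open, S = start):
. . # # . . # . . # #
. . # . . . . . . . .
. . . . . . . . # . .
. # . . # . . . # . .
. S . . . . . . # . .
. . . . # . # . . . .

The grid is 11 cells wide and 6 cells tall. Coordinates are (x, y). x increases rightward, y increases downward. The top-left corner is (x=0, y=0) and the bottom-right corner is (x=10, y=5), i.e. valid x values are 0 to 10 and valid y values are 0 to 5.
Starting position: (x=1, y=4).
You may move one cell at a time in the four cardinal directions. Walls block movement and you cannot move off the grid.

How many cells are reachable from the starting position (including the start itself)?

Answer: Reachable cells: 53

Derivation:
BFS flood-fill from (x=1, y=4):
  Distance 0: (x=1, y=4)
  Distance 1: (x=0, y=4), (x=2, y=4), (x=1, y=5)
  Distance 2: (x=0, y=3), (x=2, y=3), (x=3, y=4), (x=0, y=5), (x=2, y=5)
  Distance 3: (x=0, y=2), (x=2, y=2), (x=3, y=3), (x=4, y=4), (x=3, y=5)
  Distance 4: (x=0, y=1), (x=1, y=2), (x=3, y=2), (x=5, y=4)
  Distance 5: (x=0, y=0), (x=1, y=1), (x=3, y=1), (x=4, y=2), (x=5, y=3), (x=6, y=4), (x=5, y=5)
  Distance 6: (x=1, y=0), (x=4, y=1), (x=5, y=2), (x=6, y=3), (x=7, y=4)
  Distance 7: (x=4, y=0), (x=5, y=1), (x=6, y=2), (x=7, y=3), (x=7, y=5)
  Distance 8: (x=5, y=0), (x=6, y=1), (x=7, y=2), (x=8, y=5)
  Distance 9: (x=7, y=1), (x=9, y=5)
  Distance 10: (x=7, y=0), (x=8, y=1), (x=9, y=4), (x=10, y=5)
  Distance 11: (x=8, y=0), (x=9, y=1), (x=9, y=3), (x=10, y=4)
  Distance 12: (x=10, y=1), (x=9, y=2), (x=10, y=3)
  Distance 13: (x=10, y=2)
Total reachable: 53 (grid has 53 open cells total)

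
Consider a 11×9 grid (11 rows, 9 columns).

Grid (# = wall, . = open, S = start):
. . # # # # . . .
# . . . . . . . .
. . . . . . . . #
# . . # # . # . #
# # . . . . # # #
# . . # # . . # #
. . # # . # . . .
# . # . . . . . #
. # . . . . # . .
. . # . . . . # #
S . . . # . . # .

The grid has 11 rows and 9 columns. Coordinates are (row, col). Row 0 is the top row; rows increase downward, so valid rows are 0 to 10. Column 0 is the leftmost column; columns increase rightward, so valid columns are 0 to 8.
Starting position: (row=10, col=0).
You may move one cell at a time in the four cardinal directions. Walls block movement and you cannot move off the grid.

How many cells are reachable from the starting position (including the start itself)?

Answer: Reachable cells: 64

Derivation:
BFS flood-fill from (row=10, col=0):
  Distance 0: (row=10, col=0)
  Distance 1: (row=9, col=0), (row=10, col=1)
  Distance 2: (row=8, col=0), (row=9, col=1), (row=10, col=2)
  Distance 3: (row=10, col=3)
  Distance 4: (row=9, col=3)
  Distance 5: (row=8, col=3), (row=9, col=4)
  Distance 6: (row=7, col=3), (row=8, col=2), (row=8, col=4), (row=9, col=5)
  Distance 7: (row=7, col=4), (row=8, col=5), (row=9, col=6), (row=10, col=5)
  Distance 8: (row=6, col=4), (row=7, col=5), (row=10, col=6)
  Distance 9: (row=7, col=6)
  Distance 10: (row=6, col=6), (row=7, col=7)
  Distance 11: (row=5, col=6), (row=6, col=7), (row=8, col=7)
  Distance 12: (row=5, col=5), (row=6, col=8), (row=8, col=8)
  Distance 13: (row=4, col=5)
  Distance 14: (row=3, col=5), (row=4, col=4)
  Distance 15: (row=2, col=5), (row=4, col=3)
  Distance 16: (row=1, col=5), (row=2, col=4), (row=2, col=6), (row=4, col=2)
  Distance 17: (row=1, col=4), (row=1, col=6), (row=2, col=3), (row=2, col=7), (row=3, col=2), (row=5, col=2)
  Distance 18: (row=0, col=6), (row=1, col=3), (row=1, col=7), (row=2, col=2), (row=3, col=1), (row=3, col=7), (row=5, col=1)
  Distance 19: (row=0, col=7), (row=1, col=2), (row=1, col=8), (row=2, col=1), (row=6, col=1)
  Distance 20: (row=0, col=8), (row=1, col=1), (row=2, col=0), (row=6, col=0), (row=7, col=1)
  Distance 21: (row=0, col=1)
  Distance 22: (row=0, col=0)
Total reachable: 64 (grid has 65 open cells total)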